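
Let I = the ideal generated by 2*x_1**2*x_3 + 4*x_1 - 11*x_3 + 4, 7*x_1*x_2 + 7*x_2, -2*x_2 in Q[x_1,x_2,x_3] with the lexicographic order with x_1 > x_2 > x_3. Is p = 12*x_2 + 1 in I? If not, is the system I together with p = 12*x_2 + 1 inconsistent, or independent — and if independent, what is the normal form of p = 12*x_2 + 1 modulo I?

First compute the reduced Gröbner basis of I by Buchberger's algorithm.
f_1 = 2*x_1**2*x_3 + 4*x_1 - 11*x_3 + 4, LT = x_1**2*x_3.
f_2 = 7*x_1*x_2 + 7*x_2, LT = x_1*x_2.
f_3 = -2*x_2, LT = x_2.

S(f_1,f_2): lcm = x_1**2*x_2*x_3. S = -x_1*x_2*x_3 + 2*x_1*x_2 - 11/2*x_2*x_3 + 2*x_2.
  leading term x_1*x_2*x_3: subtract (-1/7*x_3)·f_2 from -x_1*x_2*x_3 + 2*x_1*x_2 - 11/2*x_2*x_3 + 2*x_2 → 2*x_1*x_2 - 9/2*x_2*x_3 + 2*x_2
  leading term x_1*x_2: subtract (2/7)·f_2 from 2*x_1*x_2 - 9/2*x_2*x_3 + 2*x_2 → -9/2*x_2*x_3
  leading term x_2*x_3: subtract (9/4*x_3)·f_3 from -9/2*x_2*x_3 → 0
  remainder 0.

S(f_1,f_3): leading monomials are coprime, so the S-polynomial reduces to 0 (Buchberger's first criterion).
S(f_2,f_3): lcm = x_1*x_2. S = x_2.
  leading term x_2: subtract (-1/2)·f_3 from x_2 → 0
  remainder 0.

Every S-polynomial of the final basis reduces to 0, so we have a Gröbner basis.
Inter-reduce: drop elements whose leading term is divisible by another's, tail-reduce, and make monic.
Reduced Gröbner basis: {x_1**2*x_3 + 2*x_1 - 11/2*x_3 + 2, x_2}.
Label its elements g_1 = x_1**2*x_3 + 2*x_1 - 11/2*x_3 + 2, g_2 = x_2.

Reduce p = 12*x_2 + 1 modulo G:
  leading term x_2: subtract (12)·g_2 from 12*x_2 + 1 → 1
  leading term 1: no divisor's leading term divides it; move 1 to the remainder.
  normal form = 1.
The normal form is nonzero, so p ∉ I. Since p minus its normal form lies in I, I + (p) = I + (r) where r = 1; decide whether this ideal is the whole ring.
Here r = 1 is a nonzero constant, hence a unit: 1 ∈ I + (p), the Gröbner basis of I + (p) is {1}, and the enlarged system has no common solution — adjoining p is inconsistent.

Adjoining 12*x_2 + 1 makes the ideal the whole ring: the system is inconsistent.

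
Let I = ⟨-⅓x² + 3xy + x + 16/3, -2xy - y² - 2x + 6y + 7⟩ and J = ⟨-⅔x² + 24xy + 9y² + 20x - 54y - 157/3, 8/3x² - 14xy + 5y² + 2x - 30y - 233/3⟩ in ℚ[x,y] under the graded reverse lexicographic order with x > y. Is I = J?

Yes, the ideals are equal.

Since reduced Gröbner bases are canonical representatives of ideals under a given ordering, it suffices to compute and compare them.
Buchberger on the first generating set:
f_1 = -⅓x² + 3xy + x + 16/3, LT = x².
f_2 = -2xy - y² - 2x + 6y + 7, LT = xy.

S(f_1,f_2): lcm = x²y. S = -19/2xy² - x² + 7/2x - 16y.
  leading term xy²: subtract (19/4y)·f_2 from -19/2xy² - x² + 7/2x - 16y → 19/4y³ - x² + 19/2xy - 57/2y² + 7/2x - 197/4y
  leading term y³: no divisor's leading term divides it; move 19/4y³ to the remainder.
  leading term x²: subtract (3)·f_1 from -x² + 19/2xy - 57/2y² + 7/2x - 197/4y → ½xy - 57/2y² + ½x - 197/4y - 16
  leading term xy: subtract (-¼)·f_2 from ½xy - 57/2y² + ½x - 197/4y - 16 → -115/4y² - 191/4y - 57/4
  leading term y²: no divisor's leading term divides it; move -115/4y² to the remainder.
  leading term y: no divisor's leading term divides it; move -191/4y to the remainder.
  leading term 1: no divisor's leading term divides it; move -57/4 to the remainder.
  remainder 19/4y³ - 115/4y² - 191/4y - 57/4 ≠ 0; add g_3 = 19/4y³ - 115/4y² - 191/4y - 57/4 to the basis.

The other S-polynomials (S(f_1,g_3), S(f_2,g_3)) all reduce to 0 modulo the current basis, so we have a Gröbner basis.
Inter-reduce: drop elements whose leading term is divisible by another's, tail-reduce, and make monic.
Reduced Gröbner basis: {y³ - 115/19y² - 191/19y - 3, x² + 9/2y² + 6x - 27y - 95/2, xy + ½y² + x - 3y - 7/2}.

Buchberger on the second generating set:
h_1 = -⅔x² + 24xy + 9y² + 20x - 54y - 157/3, LT = x².
h_2 = 8/3x² - 14xy + 5y² + 2x - 30y - 233/3, LT = x².

S(h_1,h_2): lcm = x². S = -123/4xy - 123/8y² - 123/4x + 369/4y + 861/8.
  leading term xy: no divisor's leading term divides it; move -123/4xy to the remainder.
  leading term y²: no divisor's leading term divides it; move -123/8y² to the remainder.
  leading term x: no divisor's leading term divides it; move -123/4x to the remainder.
  leading term y: no divisor's leading term divides it; move 369/4y to the remainder.
  leading term 1: no divisor's leading term divides it; move 861/8 to the remainder.
  remainder -123/4xy - 123/8y² - 123/4x + 369/4y + 861/8 ≠ 0; add k_3 = -123/4xy - 123/8y² - 123/4x + 369/4y + 861/8 to the basis.

S(h_1,k_3): lcm = x²y. S = -73/2xy² - 27/2y³ - x² - 27xy + 81y² + 7/2x + 157/2y.
  leading term xy²: subtract (146/123y)·k_3 from -73/2xy² - 27/2y³ - x² - 27xy + 81y² + 7/2x + 157/2y → 19/4y³ - x² + 19/2xy - 57/2y² + 7/2x - 197/4y
  leading term y³: no divisor's leading term divides it; move 19/4y³ to the remainder.
  leading term x²: subtract (3/2)·h_1 from -x² + 19/2xy - 57/2y² + 7/2x - 197/4y → -53/2xy - 42y² - 53/2x + 127/4y + 157/2
  leading term xy: subtract (106/123)·k_3 from -53/2xy - 42y² - 53/2x + 127/4y + 157/2 → -115/4y² - 191/4y - 57/4
  leading term y²: no divisor's leading term divides it; move -115/4y² to the remainder.
  leading term y: no divisor's leading term divides it; move -191/4y to the remainder.
  leading term 1: no divisor's leading term divides it; move -57/4 to the remainder.
  remainder 19/4y³ - 115/4y² - 191/4y - 57/4 ≠ 0; add k_4 = 19/4y³ - 115/4y² - 191/4y - 57/4 to the basis.

The other S-polynomials (S(h_2,k_3), S(h_1,k_4), S(h_2,k_4), S(k_3,k_4)) all reduce to 0 modulo the current basis, so we have a Gröbner basis.
Inter-reduce: drop elements whose leading term is divisible by another's, tail-reduce, and make monic.
Reduced Gröbner basis: {y³ - 115/19y² - 191/19y - 3, x² + 9/2y² + 6x - 27y - 95/2, xy + ½y² + x - 3y - 7/2}.

Same reduced basis, so the two generating sets span the same ideal.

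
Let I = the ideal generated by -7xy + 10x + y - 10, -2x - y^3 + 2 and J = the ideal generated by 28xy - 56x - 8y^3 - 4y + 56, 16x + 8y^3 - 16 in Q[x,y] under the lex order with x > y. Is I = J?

Since reduced Gröbner bases are canonical representatives of ideals under a given ordering, it suffices to compute and compare them.
Buchberger on the first generating set:
f_1 = -7xy + 10x + y - 10, LT = xy.
f_2 = -2x - y^3 + 2, LT = x.

S(f_1,f_2): lcm = xy. S = -10/7x - 1/2y^4 + 6/7y + 10/7.
  leading term x: subtract (5/7)·f_2 from -10/7x - 1/2y^4 + 6/7y + 10/7 → -1/2y^4 + 5/7y^3 + 6/7y
  leading term y^4: no divisor's leading term divides it; move -1/2y^4 to the remainder.
  leading term y^3: no divisor's leading term divides it; move 5/7y^3 to the remainder.
  leading term y: no divisor's leading term divides it; move 6/7y to the remainder.
  remainder -1/2y^4 + 5/7y^3 + 6/7y ≠ 0; add g_3 = -1/2y^4 + 5/7y^3 + 6/7y to the basis.

The other S-polynomials (S(f_1,g_3), S(f_2,g_3)) all reduce to 0 modulo the current basis, so we have a Gröbner basis.
Inter-reduce: drop elements whose leading term is divisible by another's, tail-reduce, and make monic.
Reduced Gröbner basis: {x + 1/2y^3 - 1, y^4 - 10/7y^3 - 12/7y}.

Buchberger on the second generating set:
h_1 = 28xy - 56x - 8y^3 - 4y + 56, LT = xy.
h_2 = 16x + 8y^3 - 16, LT = x.

S(h_1,h_2): lcm = xy. S = -2x - 1/2y^4 - 2/7y^3 + 6/7y + 2.
  leading term x: subtract (-1/8)·h_2 from -2x - 1/2y^4 - 2/7y^3 + 6/7y + 2 → -1/2y^4 + 5/7y^3 + 6/7y
  leading term y^4: no divisor's leading term divides it; move -1/2y^4 to the remainder.
  leading term y^3: no divisor's leading term divides it; move 5/7y^3 to the remainder.
  leading term y: no divisor's leading term divides it; move 6/7y to the remainder.
  remainder -1/2y^4 + 5/7y^3 + 6/7y ≠ 0; add k_3 = -1/2y^4 + 5/7y^3 + 6/7y to the basis.

The other S-polynomials (S(h_1,k_3), S(h_2,k_3)) all reduce to 0 modulo the current basis, so we have a Gröbner basis.
Inter-reduce: drop elements whose leading term is divisible by another's, tail-reduce, and make monic.
Reduced Gröbner basis: {x + 1/2y^3 - 1, y^4 - 10/7y^3 - 12/7y}.

Same reduced basis, so the two generating sets span the same ideal.

Yes, the ideals are equal.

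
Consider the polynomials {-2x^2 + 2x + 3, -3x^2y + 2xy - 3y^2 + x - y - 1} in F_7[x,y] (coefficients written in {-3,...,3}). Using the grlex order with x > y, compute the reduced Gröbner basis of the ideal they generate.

G = {y^3 - 2y^2 - 3x - 2y + 2, x^2 - x + 2, xy + 3y^2 - x + 2y + 1}

This is the nonlinear analogue of row-reducing a linear system.

f_1 = -2x^2 + 2x + 3, LT = x^2.
f_2 = -3x^2y + 2xy - 3y^2 + x - y - 1, LT = x^2y.

S(f_1,f_2): lcm = x^2y. S = 2xy - y^2 - 2x - 3y + 2.
  leading term xy: no divisor's leading term divides it; move 2xy to the remainder.
  leading term y^2: no divisor's leading term divides it; move -y^2 to the remainder.
  leading term x: no divisor's leading term divides it; move -2x to the remainder.
  leading term y: no divisor's leading term divides it; move -3y to the remainder.
  leading term 1: no divisor's leading term divides it; move 2 to the remainder.
  remainder 2xy - y^2 - 2x - 3y + 2 ≠ 0; add g_3 = 2xy - y^2 - 2x - 3y + 2 to the basis.

S(f_1,g_3): lcm = x^2y. S = -3xy^2 + x^2 - 3xy - x + 2y.
  leading term xy^2: subtract (2y)·g_3 from -3xy^2 + x^2 - 3xy - x + 2y → 2y^3 + x^2 + xy - y^2 - x - 2y
  leading term y^3: no divisor's leading term divides it; move 2y^3 to the remainder.
  leading term x^2: subtract (3)·f_1 from x^2 + xy - y^2 - x - 2y → xy - y^2 - 2y - 2
  leading term xy: subtract (-3)·g_3 from xy - y^2 - 2y - 2 → 3y^2 + x + 3y - 3
  leading term y^2: no divisor's leading term divides it; move 3y^2 to the remainder.
  leading term x: no divisor's leading term divides it; move x to the remainder.
  leading term y: no divisor's leading term divides it; move 3y to the remainder.
  leading term 1: no divisor's leading term divides it; move -3 to the remainder.
  remainder 2y^3 + 3y^2 + x + 3y - 3 ≠ 0; add g_4 = 2y^3 + 3y^2 + x + 3y - 3 to the basis.

S(f_2,g_3): lcm = x^2y. S = -3xy^2 + x^2 + 2xy + y^2 + x - 2y - 2.
  leading term xy^2: subtract (2y)·g_3 from -3xy^2 + x^2 + 2xy + y^2 + x - 2y - 2 → 2y^3 + x^2 - xy + x + y - 2
  leading term y^3: subtract (1)·g_4 from 2y^3 + x^2 - xy + x + y - 2 → x^2 - xy - 3y^2 - 2y + 1
  leading term x^2: subtract (3)·f_1 from x^2 - xy - 3y^2 - 2y + 1 → -xy - 3y^2 + x - 2y - 1
  leading term xy: subtract (3)·g_3 from -xy - 3y^2 + x - 2y - 1 → 0
  remainder 0.

S(f_1,g_4): leading monomials are coprime, so the S-polynomial reduces to 0 (Buchberger's first criterion).
S(f_2,g_4): lcm = x^2y^3. S = 2x^2y^2 - 3xy^3 + y^4 + 3x^3 + 2x^2y + 2xy^2 - 2y^3 - 2x^2 - 2y^2.
  leading term x^2y^2: subtract (-y^2)·f_1 from 2x^2y^2 - 3xy^3 + y^4 + 3x^3 + 2x^2y + 2xy^2 - 2y^3 - 2x^2 - 2y^2 → -3xy^3 + y^4 + 3x^3 + 2x^2y - 3xy^2 - 2y^3 - 2x^2 + y^2
  leading term xy^3: subtract (2y^2)·g_3 from -3xy^3 + y^4 + 3x^3 + 2x^2y - 3xy^2 - 2y^3 - 2x^2 + y^2 → 3y^4 + 3x^3 + 2x^2y + xy^2 - 3y^3 - 2x^2 - 3y^2
  leading term y^4: subtract (-2y)·g_4 from 3y^4 + 3x^3 + 2x^2y + xy^2 - 3y^3 - 2x^2 - 3y^2 → 3x^3 + 2x^2y + xy^2 + 3y^3 - 2x^2 + 2xy + 3y^2 + y
  leading term x^3: subtract (2x)·f_1 from 3x^3 + 2x^2y + xy^2 + 3y^3 - 2x^2 + 2xy + 3y^2 + y → 2x^2y + xy^2 + 3y^3 + x^2 + 2xy + 3y^2 + x + y
  leading term x^2y: subtract (-y)·f_1 from 2x^2y + xy^2 + 3y^3 + x^2 + 2xy + 3y^2 + x + y → xy^2 + 3y^3 + x^2 - 3xy + 3y^2 + x - 3y
  leading term xy^2: subtract (-3y)·g_3 from xy^2 + 3y^3 + x^2 - 3xy + 3y^2 + x - 3y → x^2 - 2xy + y^2 + x + 3y
  leading term x^2: subtract (3)·f_1 from x^2 - 2xy + y^2 + x + 3y → -2xy + y^2 + 2x + 3y - 2
  leading term xy: subtract (-1)·g_3 from -2xy + y^2 + 2x + 3y - 2 → 0
  remainder 0.

S(g_3,g_4): lcm = xy^3. S = 3y^4 + xy^2 + 2y^3 + 3x^2 + 2xy + y^2 - 2x.
  leading term y^4: subtract (-2y)·g_4 from 3y^4 + xy^2 + 2y^3 + 3x^2 + 2xy + y^2 - 2x → xy^2 + y^3 + 3x^2 - 3xy - 2x + y
  leading term xy^2: subtract (-3y)·g_3 from xy^2 + y^3 + 3x^2 - 3xy - 2x + y → -2y^3 + 3x^2 - 2xy - 2y^2 - 2x
  leading term y^3: subtract (-1)·g_4 from -2y^3 + 3x^2 - 2xy - 2y^2 - 2x → 3x^2 - 2xy + y^2 - x + 3y - 3
  leading term x^2: subtract (2)·f_1 from 3x^2 - 2xy + y^2 - x + 3y - 3 → -2xy + y^2 + 2x + 3y - 2
  leading term xy: subtract (-1)·g_3 from -2xy + y^2 + 2x + 3y - 2 → 0
  remainder 0.

Every S-polynomial of the final basis reduces to 0, so we have a Gröbner basis.
Inter-reduce: drop elements whose leading term is divisible by another's, tail-reduce, and make monic.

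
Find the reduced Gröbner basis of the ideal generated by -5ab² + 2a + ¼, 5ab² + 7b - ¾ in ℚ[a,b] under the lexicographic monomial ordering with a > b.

f_1 = -5ab² + 2a + ¼, LT = ab².
f_2 = 5ab² + 7b - ¾, LT = ab².

S(f_1,f_2): lcm = ab². S = -⅖a - 7/5b + 1/10.
  reduce S modulo (f_1, f_2):
  remainder -⅖a - 7/5b + 1/10 ≠ 0; add g_3 = -⅖a - 7/5b + 1/10 to the basis.

S(f_1,g_3): lcm = ab². S = -⅖a - 7/2b³ + ¼b² - 1/20.
  reduce S modulo (f_1, f_2, g_3):
  remainder -7/2b³ + ¼b² + 7/5b - 3/20 ≠ 0; add g_4 = -7/2b³ + ¼b² + 7/5b - 3/20 to the basis.

The other S-polynomials (S(f_2,g_3), S(f_1,g_4), S(f_2,g_4), S(g_3,g_4)) all reduce to 0 modulo the current basis, so we have a Gröbner basis.
Inter-reduce: drop elements whose leading term is divisible by another's, tail-reduce, and make monic.

G = {a + 7/2b - ¼, b³ - 1/14b² - ⅖b + 3/70}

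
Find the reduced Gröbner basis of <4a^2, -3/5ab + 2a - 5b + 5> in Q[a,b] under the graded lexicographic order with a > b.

Buchberger's algorithm terminates because the ascending chain of leading-term ideals stabilizes.

f_1 = 4a^2, LT = a^2.
f_2 = -3/5ab + 2a - 5b + 5, LT = ab.

S(f_1,f_2): lcm = a^2b. S = 10/3a^2 - 25/3ab + 25/3a.
  leading term a^2: subtract (5/6)·f_1 from 10/3a^2 - 25/3ab + 25/3a → -25/3ab + 25/3a
  leading term ab: subtract (125/9)·f_2 from -25/3ab + 25/3a → -175/9a + 625/9b - 625/9
  leading term a: no divisor's leading term divides it; move -175/9a to the remainder.
  leading term b: no divisor's leading term divides it; move 625/9b to the remainder.
  leading term 1: no divisor's leading term divides it; move -625/9 to the remainder.
  remainder -175/9a + 625/9b - 625/9 ≠ 0; add g_3 = -175/9a + 625/9b - 625/9 to the basis.

S(f_2,g_3): lcm = ab. S = 25/7b^2 - 10/3a + 100/21b - 25/3.
  leading term b^2: no divisor's leading term divides it; move 25/7b^2 to the remainder.
  leading term a: subtract (6/35)·g_3 from -10/3a + 100/21b - 25/3 → -50/7b + 25/7
  leading term b: no divisor's leading term divides it; move -50/7b to the remainder.
  leading term 1: no divisor's leading term divides it; move 25/7 to the remainder.
  remainder 25/7b^2 - 50/7b + 25/7 ≠ 0; add g_4 = 25/7b^2 - 50/7b + 25/7 to the basis.

The other S-polynomials (S(f_1,g_3), S(f_1,g_4), S(f_2,g_4), S(g_3,g_4)) all reduce to 0 modulo the current basis, so we have a Gröbner basis.
Inter-reduce: drop elements whose leading term is divisible by another's, tail-reduce, and make monic.

G = {b^2 - 2b + 1, a - 25/7b + 25/7}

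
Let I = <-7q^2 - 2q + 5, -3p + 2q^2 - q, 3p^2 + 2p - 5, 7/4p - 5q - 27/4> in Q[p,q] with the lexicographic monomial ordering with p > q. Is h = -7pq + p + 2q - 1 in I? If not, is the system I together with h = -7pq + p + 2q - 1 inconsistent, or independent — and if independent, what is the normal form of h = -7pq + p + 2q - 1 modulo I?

First compute the reduced Gröbner basis of I by Buchberger's algorithm.
f_1 = -7q^2 - 2q + 5, LT = q^2.
f_2 = -3p + 2q^2 - q, LT = p.
f_3 = 3p^2 + 2p - 5, LT = p^2.
f_4 = 7/4p - 5q - 27/4, LT = p.

S(f_1,f_2): leading monomials are coprime, so the S-polynomial reduces to 0 (Buchberger's first criterion).
S(f_1,f_3): leading monomials are coprime, so the S-polynomial reduces to 0 (Buchberger's first criterion).
S(f_1,f_4): leading monomials are coprime, so the S-polynomial reduces to 0 (Buchberger's first criterion).
S(f_2,f_3): lcm = p^2. S = -2/3pq^2 + 1/3pq - 2/3p + 5/3.
  leading term pq^2: subtract (2/21p)·f_1 from -2/3pq^2 + 1/3pq - 2/3p + 5/3 → 11/21pq - 8/7p + 5/3
  leading term pq: subtract (-11/63q)·f_2 from 11/21pq - 8/7p + 5/3 → -8/7p + 22/63q^3 - 11/63q^2 + 5/3
  leading term p: subtract (8/21)·f_2 from -8/7p + 22/63q^3 - 11/63q^2 + 5/3 → 22/63q^3 - 59/63q^2 + 8/21q + 5/3
  leading term q^3: subtract (-22/441q)·f_1 from 22/63q^3 - 59/63q^2 + 8/21q + 5/3 → -457/441q^2 + 278/441q + 5/3
  leading term q^2: subtract (457/3087)·f_1 from -457/441q^2 + 278/441q + 5/3 → 2860/3087q + 2860/3087
  leading term q: no divisor's leading term divides it; move 2860/3087q to the remainder.
  leading term 1: no divisor's leading term divides it; move 2860/3087 to the remainder.
  remainder 2860/3087q + 2860/3087 ≠ 0; add k_5 = 2860/3087q + 2860/3087 to the basis.

S(f_2,f_4): lcm = p. S = -2/3q^2 + 67/21q + 27/7.
  leading term q^2: subtract (2/21)·f_1 from -2/3q^2 + 67/21q + 27/7 → 71/21q + 71/21
  leading term q: subtract (10437/2860)·k_5 from 71/21q + 71/21 → 0
  remainder 0.

S(f_3,f_4): lcm = p^2. S = 20/7pq + 95/21p - 5/3.
  leading term pq: subtract (-20/21q)·f_2 from 20/7pq + 95/21p - 5/3 → 95/21p + 40/21q^3 - 20/21q^2 - 5/3
  leading term p: subtract (-95/63)·f_2 from 95/21p + 40/21q^3 - 20/21q^2 - 5/3 → 40/21q^3 + 130/63q^2 - 95/63q - 5/3
  leading term q^3: subtract (-40/147q)·f_1 from 40/21q^3 + 130/63q^2 - 95/63q - 5/3 → 670/441q^2 - 65/441q - 5/3
  leading term q^2: subtract (-670/3087)·f_1 from 670/441q^2 - 65/441q - 5/3 → -1795/3087q - 1795/3087
  leading term q: subtract (-359/572)·k_5 from -1795/3087q - 1795/3087 → 0
  remainder 0.

S(f_1,k_5): lcm = q^2. S = -5/7q - 5/7.
  leading term q: subtract (-441/572)·k_5 from -5/7q - 5/7 → 0
  remainder 0.

S(f_2,k_5): leading monomials are coprime, so the S-polynomial reduces to 0 (Buchberger's first criterion).
S(f_3,k_5): leading monomials are coprime, so the S-polynomial reduces to 0 (Buchberger's first criterion).
S(f_4,k_5): leading monomials are coprime, so the S-polynomial reduces to 0 (Buchberger's first criterion).
Every S-polynomial of the final basis reduces to 0, so we have a Gröbner basis.
Inter-reduce: drop elements whose leading term is divisible by another's, tail-reduce, and make monic.
Reduced Gröbner basis: {p - 1, q + 1}.
Label its elements g_1 = p - 1, g_2 = q + 1.

Reduce h = -7pq + p + 2q - 1 modulo G:
  leading term pq: subtract (-7q)·g_1 from -7pq + p + 2q - 1 → p - 5q - 1
  leading term p: subtract (1)·g_1 from p - 5q - 1 → -5q
  leading term q: subtract (-5)·g_2 from -5q → 5
  leading term 1: no divisor's leading term divides it; move 5 to the remainder.
  normal form = 5.
The normal form is nonzero, so h ∉ I. Since h minus its normal form lies in I, I + (h) = I + (r) where r = 5; decide whether this ideal is the whole ring.
Here r = 5 is a nonzero constant, hence a unit: 1 ∈ I + (h), the Gröbner basis of I + (h) is {1}, and the enlarged system has no common solution — adjoining h is inconsistent.

Adjoining -7pq + p + 2q - 1 makes the ideal the whole ring: the system is inconsistent.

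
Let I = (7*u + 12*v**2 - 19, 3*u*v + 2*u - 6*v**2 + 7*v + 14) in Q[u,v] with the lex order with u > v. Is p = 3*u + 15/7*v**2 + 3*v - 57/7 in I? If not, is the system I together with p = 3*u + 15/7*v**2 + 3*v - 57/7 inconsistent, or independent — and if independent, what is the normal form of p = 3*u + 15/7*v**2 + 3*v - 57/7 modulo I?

Adjoining 3*u + 15/7*v**2 + 3*v - 57/7 makes the ideal the whole ring: the system is inconsistent.

First compute the reduced Gröbner basis of I by Buchberger's algorithm.
f_1 = 7*u + 12*v**2 - 19, LT = u.
f_2 = 3*u*v + 2*u - 6*v**2 + 7*v + 14, LT = u*v.

S(f_1,f_2): lcm = u*v. S = -2/3*u + 12/7*v**3 + 2*v**2 - 106/21*v - 14/3.
  leading term u: subtract (-2/21)·f_1 from -2/3*u + 12/7*v**3 + 2*v**2 - 106/21*v - 14/3 → 12/7*v**3 + 22/7*v**2 - 106/21*v - 136/21
  leading term v**3: no divisor's leading term divides it; move 12/7*v**3 to the remainder.
  leading term v**2: no divisor's leading term divides it; move 22/7*v**2 to the remainder.
  leading term v: no divisor's leading term divides it; move -106/21*v to the remainder.
  leading term 1: no divisor's leading term divides it; move -136/21 to the remainder.
  remainder 12/7*v**3 + 22/7*v**2 - 106/21*v - 136/21 ≠ 0; add h_3 = 12/7*v**3 + 22/7*v**2 - 106/21*v - 136/21 to the basis.

The other S-polynomials (S(f_1,h_3), S(f_2,h_3)) all reduce to 0 modulo the current basis, so we have a Gröbner basis.
Inter-reduce: drop elements whose leading term is divisible by another's, tail-reduce, and make monic.
Reduced Gröbner basis: {u + 12/7*v**2 - 19/7, v**3 + 11/6*v**2 - 53/18*v - 34/9}.
Label its elements g_1 = u + 12/7*v**2 - 19/7, g_2 = v**3 + 11/6*v**2 - 53/18*v - 34/9.

Reduce p = 3*u + 15/7*v**2 + 3*v - 57/7 modulo G:
  leading term u: subtract (3)·g_1 from 3*u + 15/7*v**2 + 3*v - 57/7 → -3*v**2 + 3*v
  leading term v**2: no divisor's leading term divides it; move -3*v**2 to the remainder.
  leading term v: no divisor's leading term divides it; move 3*v to the remainder.
  normal form = -3*v**2 + 3*v.
The normal form is nonzero, so p ∉ I. Since p minus its normal form lies in I, I + (p) = I + (r) where r = -3*v**2 + 3*v; decide whether this ideal is the whole ring.
Run Buchberger on G together with r (pairs among the g_i already reduce to 0 since G is a Gröbner basis):
g_1 = u + 12/7*v**2 - 19/7, LT = u.
g_2 = v**3 + 11/6*v**2 - 53/18*v - 34/9, LT = v**3.
r = -3*v**2 + 3*v, LT = v**2.

S(g_2,r): lcm = v**3. S = 17/6*v**2 - 53/18*v - 34/9.
  leading term v**2: subtract (-17/18)·r from 17/6*v**2 - 53/18*v - 34/9 → -1/9*v - 34/9
  leading term v: no divisor's leading term divides it; move -1/9*v to the remainder.
  leading term 1: no divisor's leading term divides it; move -34/9 to the remainder.
  remainder -1/9*v - 34/9 ≠ 0; add m_4 = -1/9*v - 34/9 to the basis.

S(g_2,m_4): lcm = v**3. S = -193/6*v**2 - 53/18*v - 34/9.
  leading term v**2: subtract (193/18)·r from -193/6*v**2 - 53/18*v - 34/9 → -316/9*v - 34/9
  leading term v: subtract (316)·m_4 from -316/9*v - 34/9 → 1190
  leading term 1: no divisor's leading term divides it; move 1190 to the remainder.
  remainder 1190 ≠ 0; add m_5 = 1190 to the basis.

The other S-polynomials (S(g_1,g_2), S(g_1,r), S(g_1,m_4), S(r,m_4), S(g_1,m_5), S(g_2,m_5), S(r,m_5), S(m_4,m_5)) all reduce to 0 modulo the current basis, so we have a Gröbner basis.
Inter-reduce: drop elements whose leading term is divisible by another's, tail-reduce, and make monic.
Reduced Gröbner basis: {1}.
The reduced Gröbner basis of I + (p) is {1}: the ideal is the whole ring, so the enlarged system has no common solution — adjoining p is inconsistent.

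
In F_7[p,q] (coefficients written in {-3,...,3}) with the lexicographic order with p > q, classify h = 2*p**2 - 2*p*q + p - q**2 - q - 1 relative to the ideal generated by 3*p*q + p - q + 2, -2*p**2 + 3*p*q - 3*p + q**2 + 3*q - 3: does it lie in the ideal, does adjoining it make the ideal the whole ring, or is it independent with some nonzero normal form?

First compute the reduced Gröbner basis of I by Buchberger's algorithm.
f_1 = 3*p*q + p - q + 2, LT = p*q.
f_2 = -2*p**2 + 3*p*q - 3*p + q**2 + 3*q - 3, LT = p**2.

S(f_1,f_2): lcm = p**2*q. S = -2*p**2 - 2*p*q**2 - 3*p*q + 3*p - 3*q**3 - 2*q**2 + 2*q.
  leading term p**2: subtract (1)·f_2 from -2*p**2 - 2*p*q**2 - 3*p*q + 3*p - 3*q**3 - 2*q**2 + 2*q → -2*p*q**2 + p*q - p - 3*q**3 - 3*q**2 - q + 3
  leading term p*q**2: subtract (-3*q)·f_1 from -2*p*q**2 + p*q - p - 3*q**3 - 3*q**2 - q + 3 → -3*p*q - p - 3*q**3 + q**2 - 2*q + 3
  leading term p*q: subtract (-1)·f_1 from -3*p*q - p - 3*q**3 + q**2 - 2*q + 3 → -3*q**3 + q**2 - 3*q - 2
  leading term q**3: no divisor's leading term divides it; move -3*q**3 to the remainder.
  leading term q**2: no divisor's leading term divides it; move q**2 to the remainder.
  leading term q: no divisor's leading term divides it; move -3*q to the remainder.
  leading term 1: no divisor's leading term divides it; move -2 to the remainder.
  remainder -3*q**3 + q**2 - 3*q - 2 ≠ 0; add k_3 = -3*q**3 + q**2 - 3*q - 2 to the basis.

S(f_1,k_3): lcm = p*q**3. S = 3*p*q**2 - p*q - 3*p + 2*q**3 + 3*q**2.
  leading term p*q**2: subtract (q)·f_1 from 3*p*q**2 - p*q - 3*p + 2*q**3 + 3*q**2 → -2*p*q - 3*p + 2*q**3 - 3*q**2 - 2*q
  leading term p*q: subtract (-3)·f_1 from -2*p*q - 3*p + 2*q**3 - 3*q**2 - 2*q → 2*q**3 - 3*q**2 + 2*q - 1
  leading term q**3: subtract (-3)·k_3 from 2*q**3 - 3*q**2 + 2*q - 1 → 0
  remainder 0.

S(f_2,k_3): leading monomials are coprime, so the S-polynomial reduces to 0 (Buchberger's first criterion).
Every S-polynomial of the final basis reduces to 0, so we have a Gröbner basis.
Inter-reduce: drop elements whose leading term is divisible by another's, tail-reduce, and make monic.
Reduced Gröbner basis: {p**2 + 2*p + 3*q**2 - 2*q - 1, p*q - 2*p + 2*q + 3, q**3 + 2*q**2 + q + 3}.
Label its elements g_1 = p**2 + 2*p + 3*q**2 - 2*q - 1, g_2 = p*q - 2*p + 2*q + 3, g_3 = q**3 + 2*q**2 + q + 3.

Reduce h = 2*p**2 - 2*p*q + p - q**2 - q - 1 modulo G:
  leading term p**2: subtract (2)·g_1 from 2*p**2 - 2*p*q + p - q**2 - q - 1 → -2*p*q - 3*p + 3*q + 1
  leading term p*q: subtract (-2)·g_2 from -2*p*q - 3*p + 3*q + 1 → 0
  normal form = 0.
Since the normal form is 0, h ∈ I.

2*p**2 - 2*p*q + p - q**2 - q - 1 lies in I (it reduces to 0).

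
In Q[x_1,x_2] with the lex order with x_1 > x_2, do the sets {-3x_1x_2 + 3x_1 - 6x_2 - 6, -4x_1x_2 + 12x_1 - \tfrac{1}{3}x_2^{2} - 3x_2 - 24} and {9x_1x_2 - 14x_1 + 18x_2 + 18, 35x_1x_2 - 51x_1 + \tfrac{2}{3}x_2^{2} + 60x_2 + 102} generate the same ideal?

No, the ideals differ.

Since reduced Gröbner bases are canonical representatives of ideals under a given ordering, it suffices to compute and compare them.
Buchberger on the first generating set:
f_1 = -3x_1x_2 + 3x_1 - 6x_2 - 6, LT = x_1x_2.
f_2 = -4x_1x_2 + 12x_1 - \tfrac{1}{3}x_2^{2} - 3x_2 - 24, LT = x_1x_2.

S(f_1,f_2): lcm = x_1x_2. S = 2x_1 - \tfrac{1}{12}x_2^{2} + \tfrac{5}{4}x_2 - 4.
  leading term x_1: no divisor's leading term divides it; move 2x_1 to the remainder.
  leading term x_2^{2}: no divisor's leading term divides it; move -\tfrac{1}{12}x_2^{2} to the remainder.
  leading term x_2: no divisor's leading term divides it; move \tfrac{5}{4}x_2 to the remainder.
  leading term 1: no divisor's leading term divides it; move -4 to the remainder.
  remainder 2x_1 - \tfrac{1}{12}x_2^{2} + \tfrac{5}{4}x_2 - 4 ≠ 0; add g_3 = 2x_1 - \tfrac{1}{12}x_2^{2} + \tfrac{5}{4}x_2 - 4 to the basis.

S(f_1,g_3): lcm = x_1x_2. S = -x_1 + \tfrac{1}{24}x_2^{3} - \tfrac{5}{8}x_2^{2} + 4x_2 + 2.
  leading term x_1: subtract (-\tfrac{1}{2})·g_3 from -x_1 + \tfrac{1}{24}x_2^{3} - \tfrac{5}{8}x_2^{2} + 4x_2 + 2 → \tfrac{1}{24}x_2^{3} - \tfrac{2}{3}x_2^{2} + \tfrac{37}{8}x_2
  leading term x_2^{3}: no divisor's leading term divides it; move \tfrac{1}{24}x_2^{3} to the remainder.
  leading term x_2^{2}: no divisor's leading term divides it; move -\tfrac{2}{3}x_2^{2} to the remainder.
  leading term x_2: no divisor's leading term divides it; move \tfrac{37}{8}x_2 to the remainder.
  remainder \tfrac{1}{24}x_2^{3} - \tfrac{2}{3}x_2^{2} + \tfrac{37}{8}x_2 ≠ 0; add g_4 = \tfrac{1}{24}x_2^{3} - \tfrac{2}{3}x_2^{2} + \tfrac{37}{8}x_2 to the basis.

The other S-polynomials (S(f_2,g_3), S(f_1,g_4), S(f_2,g_4), S(g_3,g_4)) all reduce to 0 modulo the current basis, so we have a Gröbner basis.
Inter-reduce: drop elements whose leading term is divisible by another's, tail-reduce, and make monic.
Reduced Gröbner basis: {x_1 - \tfrac{1}{24}x_2^{2} + \tfrac{5}{8}x_2 - 2, x_2^{3} - 16x_2^{2} + 111x_2}.

Buchberger on the second generating set:
h_1 = 9x_1x_2 - 14x_1 + 18x_2 + 18, LT = x_1x_2.
h_2 = 35x_1x_2 - 51x_1 + \tfrac{2}{3}x_2^{2} + 60x_2 + 102, LT = x_1x_2.

S(h_1,h_2): lcm = x_1x_2. S = -\tfrac{31}{315}x_1 - \tfrac{2}{105}x_2^{2} + \tfrac{2}{7}x_2 - \tfrac{32}{35}.
  leading term x_1: no divisor's leading term divides it; move -\tfrac{31}{315}x_1 to the remainder.
  leading term x_2^{2}: no divisor's leading term divides it; move -\tfrac{2}{105}x_2^{2} to the remainder.
  leading term x_2: no divisor's leading term divides it; move \tfrac{2}{7}x_2 to the remainder.
  leading term 1: no divisor's leading term divides it; move -\tfrac{32}{35} to the remainder.
  remainder -\tfrac{31}{315}x_1 - \tfrac{2}{105}x_2^{2} + \tfrac{2}{7}x_2 - \tfrac{32}{35} ≠ 0; add k_3 = -\tfrac{31}{315}x_1 - \tfrac{2}{105}x_2^{2} + \tfrac{2}{7}x_2 - \tfrac{32}{35} to the basis.

S(h_1,k_3): lcm = x_1x_2. S = -\tfrac{14}{9}x_1 - \tfrac{6}{31}x_2^{3} + \tfrac{90}{31}x_2^{2} - \tfrac{226}{31}x_2 + 2.
  leading term x_1: subtract (\tfrac{490}{31})·k_3 from -\tfrac{14}{9}x_1 - \tfrac{6}{31}x_2^{3} + \tfrac{90}{31}x_2^{2} - \tfrac{226}{31}x_2 + 2 → -\tfrac{6}{31}x_2^{3} + \tfrac{298}{93}x_2^{2} - \tfrac{366}{31}x_2 + \tfrac{510}{31}
  leading term x_2^{3}: no divisor's leading term divides it; move -\tfrac{6}{31}x_2^{3} to the remainder.
  leading term x_2^{2}: no divisor's leading term divides it; move \tfrac{298}{93}x_2^{2} to the remainder.
  leading term x_2: no divisor's leading term divides it; move -\tfrac{366}{31}x_2 to the remainder.
  leading term 1: no divisor's leading term divides it; move \tfrac{510}{31} to the remainder.
  remainder -\tfrac{6}{31}x_2^{3} + \tfrac{298}{93}x_2^{2} - \tfrac{366}{31}x_2 + \tfrac{510}{31} ≠ 0; add k_4 = -\tfrac{6}{31}x_2^{3} + \tfrac{298}{93}x_2^{2} - \tfrac{366}{31}x_2 + \tfrac{510}{31} to the basis.

The other S-polynomials (S(h_2,k_3), S(h_1,k_4), S(h_2,k_4), S(k_3,k_4)) all reduce to 0 modulo the current basis, so we have a Gröbner basis.
Inter-reduce: drop elements whose leading term is divisible by another's, tail-reduce, and make monic.
Reduced Gröbner basis: {x_1 + \tfrac{6}{31}x_2^{2} - \tfrac{90}{31}x_2 + \tfrac{288}{31}, x_2^{3} - \tfrac{149}{9}x_2^{2} + 61x_2 - 85}.

Since the reduced bases disagree, the two ideals are not the same.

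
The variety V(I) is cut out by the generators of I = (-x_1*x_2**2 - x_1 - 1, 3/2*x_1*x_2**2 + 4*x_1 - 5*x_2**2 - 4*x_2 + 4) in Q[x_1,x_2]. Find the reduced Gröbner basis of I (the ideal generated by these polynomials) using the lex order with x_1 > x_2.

G = {x_1 - 2*x_2**2 - 8/5*x_2 + 1, x_2**4 + 4/5*x_2**3 + 1/2*x_2**2 + 4/5*x_2}

f_1 = -x_1*x_2**2 - x_1 - 1, LT = x_1*x_2**2.
f_2 = 3/2*x_1*x_2**2 + 4*x_1 - 5*x_2**2 - 4*x_2 + 4, LT = x_1*x_2**2.

S(f_1,f_2): lcm = x_1*x_2**2. S = -5/3*x_1 + 10/3*x_2**2 + 8/3*x_2 - 5/3.
  leading term x_1: no divisor's leading term divides it; move -5/3*x_1 to the remainder.
  leading term x_2**2: no divisor's leading term divides it; move 10/3*x_2**2 to the remainder.
  leading term x_2: no divisor's leading term divides it; move 8/3*x_2 to the remainder.
  leading term 1: no divisor's leading term divides it; move -5/3 to the remainder.
  remainder -5/3*x_1 + 10/3*x_2**2 + 8/3*x_2 - 5/3 ≠ 0; add g_3 = -5/3*x_1 + 10/3*x_2**2 + 8/3*x_2 - 5/3 to the basis.

S(f_1,g_3): lcm = x_1*x_2**2. S = x_1 + 2*x_2**4 + 8/5*x_2**3 - x_2**2 + 1.
  leading term x_1: subtract (-3/5)·g_3 from x_1 + 2*x_2**4 + 8/5*x_2**3 - x_2**2 + 1 → 2*x_2**4 + 8/5*x_2**3 + x_2**2 + 8/5*x_2
  leading term x_2**4: no divisor's leading term divides it; move 2*x_2**4 to the remainder.
  leading term x_2**3: no divisor's leading term divides it; move 8/5*x_2**3 to the remainder.
  leading term x_2**2: no divisor's leading term divides it; move x_2**2 to the remainder.
  leading term x_2: no divisor's leading term divides it; move 8/5*x_2 to the remainder.
  remainder 2*x_2**4 + 8/5*x_2**3 + x_2**2 + 8/5*x_2 ≠ 0; add g_4 = 2*x_2**4 + 8/5*x_2**3 + x_2**2 + 8/5*x_2 to the basis.

The other S-polynomials (S(f_2,g_3), S(f_1,g_4), S(f_2,g_4), S(g_3,g_4)) all reduce to 0 modulo the current basis, so we have a Gröbner basis.
Inter-reduce: drop elements whose leading term is divisible by another's, tail-reduce, and make monic.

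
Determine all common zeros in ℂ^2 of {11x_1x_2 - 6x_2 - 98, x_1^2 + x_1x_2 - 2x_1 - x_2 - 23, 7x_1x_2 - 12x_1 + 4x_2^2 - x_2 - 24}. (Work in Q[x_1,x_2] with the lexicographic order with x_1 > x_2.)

{(5, 2)}

Compute a lex Gröbner basis by Buchberger's algorithm.
f_1 = 11x_1x_2 - 6x_2 - 98, LT = x_1x_2.
f_2 = x_1^2 + x_1x_2 - 2x_1 - x_2 - 23, LT = x_1^2.
f_3 = 7x_1x_2 - 12x_1 + 4x_2^2 - x_2 - 24, LT = x_1x_2.

S(f_1,f_2): lcm = x_1^2x_2. S = -x_1x_2^2 + 16/11x_1x_2 - 98/11x_1 + x_2^2 + 23x_2.
  leading term x_1x_2^2: subtract (-1/11x_2)·f_1 from -x_1x_2^2 + 16/11x_1x_2 - 98/11x_1 + x_2^2 + 23x_2 → 16/11x_1x_2 - 98/11x_1 + 5/11x_2^2 + 155/11x_2
  leading term x_1x_2: subtract (16/121)·f_1 from 16/11x_1x_2 - 98/11x_1 + 5/11x_2^2 + 155/11x_2 → -98/11x_1 + 5/11x_2^2 + 1801/121x_2 + 1568/121
  leading term x_1: no divisor's leading term divides it; move -98/11x_1 to the remainder.
  leading term x_2^2: no divisor's leading term divides it; move 5/11x_2^2 to the remainder.
  leading term x_2: no divisor's leading term divides it; move 1801/121x_2 to the remainder.
  leading term 1: no divisor's leading term divides it; move 1568/121 to the remainder.
  remainder -98/11x_1 + 5/11x_2^2 + 1801/121x_2 + 1568/121 ≠ 0; add h_4 = -98/11x_1 + 5/11x_2^2 + 1801/121x_2 + 1568/121 to the basis.

S(f_1,f_3): lcm = x_1x_2. S = 12/7x_1 - 4/7x_2^2 - 31/77x_2 - 422/77.
  leading term x_1: subtract (-66/343)·h_4 from 12/7x_1 - 4/7x_2^2 - 31/77x_2 - 422/77 → -166/343x_2^2 + 9287/3773x_2 - 230/77
  leading term x_2^2: no divisor's leading term divides it; move -166/343x_2^2 to the remainder.
  leading term x_2: no divisor's leading term divides it; move 9287/3773x_2 to the remainder.
  leading term 1: no divisor's leading term divides it; move -230/77 to the remainder.
  remainder -166/343x_2^2 + 9287/3773x_2 - 230/77 ≠ 0; add h_5 = -166/343x_2^2 + 9287/3773x_2 - 230/77 to the basis.

S(f_2,f_3): lcm = x_1^2x_2. S = 12/7x_1^2 + 3/7x_1x_2^2 - 13/7x_1x_2 + 24/7x_1 - x_2^2 - 23x_2.
  leading term x_1^2: subtract (12/7)·f_2 from 12/7x_1^2 + 3/7x_1x_2^2 - 13/7x_1x_2 + 24/7x_1 - x_2^2 - 23x_2 → 3/7x_1x_2^2 - 25/7x_1x_2 + 48/7x_1 - x_2^2 - 149/7x_2 + 276/7
  leading term x_1x_2^2: subtract (3/77x_2)·f_1 from 3/7x_1x_2^2 - 25/7x_1x_2 + 48/7x_1 - x_2^2 - 149/7x_2 + 276/7 → -25/7x_1x_2 + 48/7x_1 - 59/77x_2^2 - 1345/77x_2 + 276/7
  leading term x_1x_2: subtract (-25/77)·f_1 from -25/7x_1x_2 + 48/7x_1 - 59/77x_2^2 - 1345/77x_2 + 276/7 → 48/7x_1 - 59/77x_2^2 - 1495/77x_2 + 586/77
  leading term x_1: subtract (-264/343)·h_4 from 48/7x_1 - 59/77x_2^2 - 1495/77x_2 + 586/77 → -1571/3773x_2^2 - 30031/3773x_2 + 1354/77
  leading term x_2^2: subtract (1571/1826)·h_5 from -1571/3773x_2^2 - 30031/3773x_2 + 1354/77 → -1416867/140602x_2 + 1416867/70301
  leading term x_2: no divisor's leading term divides it; move -1416867/140602x_2 to the remainder.
  leading term 1: no divisor's leading term divides it; move 1416867/70301 to the remainder.
  remainder -1416867/140602x_2 + 1416867/70301 ≠ 0; add h_6 = -1416867/140602x_2 + 1416867/70301 to the basis.

The other S-polynomials (S(f_1,h_4), S(f_2,h_4), S(f_3,h_4), S(f_1,h_5), S(f_2,h_5), S(f_3,h_5), S(h_4,h_5), S(f_1,h_6), S(f_2,h_6), S(f_3,h_6), S(h_4,h_6), S(h_5,h_6)) all reduce to 0 modulo the current basis, so we have a Gröbner basis.
Inter-reduce: drop elements whose leading term is divisible by another's, tail-reduce, and make monic.
Reduced Gröbner basis: {x_1 - 5, x_2 - 2}.

A lex Gröbner basis eliminates variables successively. Here x_2 - 2 depends only on x_2, with roots {2}; lifting each root through the earlier basis elements recovers the full solutions.
  x_2 = 2: the earlier basis element becomes x_1 - 5 = 0, giving x_1 = 5 — point (5, 2).
Check: every point annihilates each of the original generators.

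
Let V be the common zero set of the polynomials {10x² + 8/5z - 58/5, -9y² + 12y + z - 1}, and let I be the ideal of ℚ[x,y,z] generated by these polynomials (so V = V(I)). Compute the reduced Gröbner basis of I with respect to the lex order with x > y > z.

The reduced Gröbner basis is the canonical form of the ideal for this ordering.

f_1 = 10x² + 8/5z - 58/5, LT = x².
f_2 = -9y² + 12y + z - 1, LT = y².

S(f_1,f_2): leading monomials are coprime, so the S-polynomial reduces to 0 (Buchberger's first criterion).
Every S-polynomial of the final basis reduces to 0, so we have a Gröbner basis.

G = {x² + 4/25z - 29/25, y² - 4/3y - 1/9z + 1/9}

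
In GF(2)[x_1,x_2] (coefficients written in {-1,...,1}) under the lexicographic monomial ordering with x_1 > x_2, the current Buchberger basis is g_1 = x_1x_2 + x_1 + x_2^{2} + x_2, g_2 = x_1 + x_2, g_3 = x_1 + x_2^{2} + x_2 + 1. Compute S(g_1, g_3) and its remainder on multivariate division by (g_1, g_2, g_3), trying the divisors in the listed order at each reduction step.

lcm(LM(g_1), LM(g_3)) = x_1x_2.
S = (lcm/LT(g_1))·g_1 − (lcm/LT(g_3))·g_3 = x_1 + x_2^{3}.
Reduce S modulo (g_1, g_2, g_3) in that order:
  leading term x_1: subtract (1)·g_2 from x_1 + x_2^{3} → x_2^{3} + x_2
  leading term x_2^{3}: no divisor's leading term divides it; move x_2^{3} to the remainder.
  leading term x_2: no divisor's leading term divides it; move x_2 to the remainder.
The remainder x_2^{3} + x_2 is nonzero, so it would be added as the next basis element.

S(g_1, g_3) = x_1 + x_2^{3}; remainder on division = x_2^{3} + x_2.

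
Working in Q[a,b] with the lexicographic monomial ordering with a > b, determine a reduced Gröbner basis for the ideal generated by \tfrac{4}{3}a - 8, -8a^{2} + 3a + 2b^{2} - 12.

f_1 = \tfrac{4}{3}a - 8, LT = a.
f_2 = -8a^{2} + 3a + 2b^{2} - 12, LT = a^{2}.

S(f_1,f_2): lcm = a^{2}. S = -\tfrac{45}{8}a + \tfrac{1}{4}b^{2} - \tfrac{3}{2}.
  leading term a: subtract (-\tfrac{135}{32})·f_1 from -\tfrac{45}{8}a + \tfrac{1}{4}b^{2} - \tfrac{3}{2} → \tfrac{1}{4}b^{2} - \tfrac{141}{4}
  leading term b^{2}: no divisor's leading term divides it; move \tfrac{1}{4}b^{2} to the remainder.
  leading term 1: no divisor's leading term divides it; move -\tfrac{141}{4} to the remainder.
  remainder \tfrac{1}{4}b^{2} - \tfrac{141}{4} ≠ 0; add g_3 = \tfrac{1}{4}b^{2} - \tfrac{141}{4} to the basis.

The other S-polynomials (S(f_1,g_3), S(f_2,g_3)) all reduce to 0 modulo the current basis, so we have a Gröbner basis.
Inter-reduce: drop elements whose leading term is divisible by another's, tail-reduce, and make monic.

G = {a - 6, b^{2} - 141}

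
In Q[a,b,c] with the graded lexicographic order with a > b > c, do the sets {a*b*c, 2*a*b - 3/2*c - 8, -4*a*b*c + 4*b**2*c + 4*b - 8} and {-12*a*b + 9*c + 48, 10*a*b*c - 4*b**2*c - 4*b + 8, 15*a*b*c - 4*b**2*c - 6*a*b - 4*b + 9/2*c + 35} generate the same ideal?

No, the ideals differ.

Since reduced Gröbner bases are canonical representatives of ideals under a given ordering, it suffices to compute and compare them.
Buchberger on the first generating set:
f_1 = a*b*c, LT = a*b*c.
f_2 = 2*a*b - 3/2*c - 8, LT = a*b.
f_3 = -4*a*b*c + 4*b**2*c + 4*b - 8, LT = a*b*c.

S(f_1,f_2): lcm = a*b*c. S = 3/4*c**2 + 4*c.
  leading term c**2: no divisor's leading term divides it; move 3/4*c**2 to the remainder.
  leading term c: no divisor's leading term divides it; move 4*c to the remainder.
  remainder 3/4*c**2 + 4*c ≠ 0; add g_4 = 3/4*c**2 + 4*c to the basis.

S(f_1,f_3): lcm = a*b*c. S = b**2*c + b - 2.
  leading term b**2*c: no divisor's leading term divides it; move b**2*c to the remainder.
  leading term b: no divisor's leading term divides it; move b to the remainder.
  leading term 1: no divisor's leading term divides it; move -2 to the remainder.
  remainder b**2*c + b - 2 ≠ 0; add g_5 = b**2*c + b - 2 to the basis.

S(f_3,g_4): lcm = a*b*c**2. S = -b**2*c**2 - 16/3*a*b*c - b*c + 2*c.
  leading term b**2*c**2: subtract (-4/3*b**2)·g_4 from -b**2*c**2 - 16/3*a*b*c - b*c + 2*c → -16/3*a*b*c + 16/3*b**2*c - b*c + 2*c
  leading term a*b*c: subtract (-16/3)·f_1 from -16/3*a*b*c + 16/3*b**2*c - b*c + 2*c → 16/3*b**2*c - b*c + 2*c
  leading term b**2*c: subtract (16/3)·g_5 from 16/3*b**2*c - b*c + 2*c → -b*c - 16/3*b + 2*c + 32/3
  leading term b*c: no divisor's leading term divides it; move -b*c to the remainder.
  leading term b: no divisor's leading term divides it; move -16/3*b to the remainder.
  leading term c: no divisor's leading term divides it; move 2*c to the remainder.
  leading term 1: no divisor's leading term divides it; move 32/3 to the remainder.
  remainder -b*c - 16/3*b + 2*c + 32/3 ≠ 0; add g_6 = -b*c - 16/3*b + 2*c + 32/3 to the basis.

S(f_1,g_5): lcm = a*b**2*c. S = -a*b + 2*a.
  leading term a*b: subtract (-1/2)·f_2 from -a*b + 2*a → 2*a - 3/4*c - 4
  leading term a: no divisor's leading term divides it; move 2*a to the remainder.
  leading term c: no divisor's leading term divides it; move -3/4*c to the remainder.
  leading term 1: no divisor's leading term divides it; move -4 to the remainder.
  remainder 2*a - 3/4*c - 4 ≠ 0; add g_7 = 2*a - 3/4*c - 4 to the basis.

S(g_5,g_6): lcm = b**2*c. S = -16/3*b**2 + 2*b*c + 35/3*b - 2.
  leading term b**2: no divisor's leading term divides it; move -16/3*b**2 to the remainder.
  leading term b*c: subtract (-2)·g_6 from 2*b*c + 35/3*b - 2 → b + 4*c + 58/3
  leading term b: no divisor's leading term divides it; move b to the remainder.
  leading term c: no divisor's leading term divides it; move 4*c to the remainder.
  leading term 1: no divisor's leading term divides it; move 58/3 to the remainder.
  remainder -16/3*b**2 + b + 4*c + 58/3 ≠ 0; add g_8 = -16/3*b**2 + b + 4*c + 58/3 to the basis.

The other S-polynomials (S(f_2,f_3), S(f_1,g_4), S(f_2,g_4), S(f_2,g_5), S(f_3,g_5), S(g_4,g_5), S(f_1,g_6), S(f_2,g_6), S(f_3,g_6), S(g_4,g_6), S(f_1,g_7), S(f_2,g_7), S(f_3,g_7), S(g_4,g_7), S(g_5,g_7), S(g_6,g_7), S(f_1,g_8), S(f_2,g_8), S(f_3,g_8), S(g_4,g_8), S(g_5,g_8), S(g_6,g_8), S(g_7,g_8)) all reduce to 0 modulo the current basis, so we have a Gröbner basis.
Inter-reduce: drop elements whose leading term is divisible by another's, tail-reduce, and make monic.
Reduced Gröbner basis: {b**2 - 3/16*b - 3/4*c - 29/8, b*c + 16/3*b - 2*c - 32/3, c**2 + 16/3*c, a - 3/8*c - 2}.

Buchberger on the second generating set:
h_1 = -12*a*b + 9*c + 48, LT = a*b.
h_2 = 10*a*b*c - 4*b**2*c - 4*b + 8, LT = a*b*c.
h_3 = 15*a*b*c - 4*b**2*c - 6*a*b - 4*b + 9/2*c + 35, LT = a*b*c.

S(h_1,h_2): lcm = a*b*c. S = 2/5*b**2*c - 3/4*c**2 + 2/5*b - 4*c - 4/5.
  leading term b**2*c: no divisor's leading term divides it; move 2/5*b**2*c to the remainder.
  leading term c**2: no divisor's leading term divides it; move -3/4*c**2 to the remainder.
  leading term b: no divisor's leading term divides it; move 2/5*b to the remainder.
  leading term c: no divisor's leading term divides it; move -4*c to the remainder.
  leading term 1: no divisor's leading term divides it; move -4/5 to the remainder.
  remainder 2/5*b**2*c - 3/4*c**2 + 2/5*b - 4*c - 4/5 ≠ 0; add k_4 = 2/5*b**2*c - 3/4*c**2 + 2/5*b - 4*c - 4/5 to the basis.

S(h_1,h_3): lcm = a*b*c. S = 4/15*b**2*c + 2/5*a*b - 3/4*c**2 + 4/15*b - 43/10*c - 7/3.
  leading term b**2*c: subtract (2/3)·k_4 from 4/15*b**2*c + 2/5*a*b - 3/4*c**2 + 4/15*b - 43/10*c - 7/3 → 2/5*a*b - 1/4*c**2 - 49/30*c - 9/5
  leading term a*b: subtract (-1/30)·h_1 from 2/5*a*b - 1/4*c**2 - 49/30*c - 9/5 → -1/4*c**2 - 4/3*c - 1/5
  leading term c**2: no divisor's leading term divides it; move -1/4*c**2 to the remainder.
  leading term c: no divisor's leading term divides it; move -4/3*c to the remainder.
  leading term 1: no divisor's leading term divides it; move -1/5 to the remainder.
  remainder -1/4*c**2 - 4/3*c - 1/5 ≠ 0; add k_5 = -1/4*c**2 - 4/3*c - 1/5 to the basis.

S(h_1,k_4): lcm = a*b**2*c. S = 15/8*a*c**2 - 3/4*b*c**2 - a*b + 10*a*c - 4*b*c + 2*a.
  leading term a*c**2: subtract (-15/2*a)·k_5 from 15/8*a*c**2 - 3/4*b*c**2 - a*b + 10*a*c - 4*b*c + 2*a → -3/4*b*c**2 - a*b - 4*b*c + 1/2*a
  leading term b*c**2: subtract (3*b)·k_5 from -3/4*b*c**2 - a*b - 4*b*c + 1/2*a → -a*b + 1/2*a + 3/5*b
  leading term a*b: subtract (1/12)·h_1 from -a*b + 1/2*a + 3/5*b → 1/2*a + 3/5*b - 3/4*c - 4
  leading term a: no divisor's leading term divides it; move 1/2*a to the remainder.
  leading term b: no divisor's leading term divides it; move 3/5*b to the remainder.
  leading term c: no divisor's leading term divides it; move -3/4*c to the remainder.
  leading term 1: no divisor's leading term divides it; move -4 to the remainder.
  remainder 1/2*a + 3/5*b - 3/4*c - 4 ≠ 0; add k_6 = 1/2*a + 3/5*b - 3/4*c - 4 to the basis.

S(k_4,k_5): lcm = b**2*c**2. S = -16/3*b**2*c - 15/8*c**3 - 4/5*b**2 + b*c - 10*c**2 - 2*c.
  leading term b**2*c: subtract (-40/3)·k_4 from -16/3*b**2*c - 15/8*c**3 - 4/5*b**2 + b*c - 10*c**2 - 2*c → -15/8*c**3 - 4/5*b**2 + b*c - 20*c**2 + 16/3*b - 166/3*c - 32/3
  leading term c**3: subtract (15/2*c)·k_5 from -15/8*c**3 - 4/5*b**2 + b*c - 20*c**2 + 16/3*b - 166/3*c - 32/3 → -4/5*b**2 + b*c - 10*c**2 + 16/3*b - 323/6*c - 32/3
  leading term b**2: no divisor's leading term divides it; move -4/5*b**2 to the remainder.
  leading term b*c: no divisor's leading term divides it; move b*c to the remainder.
  leading term c**2: subtract (40)·k_5 from -10*c**2 + 16/3*b - 323/6*c - 32/3 → 16/3*b - 1/2*c - 8/3
  leading term b: no divisor's leading term divides it; move 16/3*b to the remainder.
  leading term c: no divisor's leading term divides it; move -1/2*c to the remainder.
  leading term 1: no divisor's leading term divides it; move -8/3 to the remainder.
  remainder -4/5*b**2 + b*c + 16/3*b - 1/2*c - 8/3 ≠ 0; add k_7 = -4/5*b**2 + b*c + 16/3*b - 1/2*c - 8/3 to the basis.

The other S-polynomials (S(h_2,h_3), S(h_2,k_4), S(h_3,k_4), S(h_1,k_5), S(h_2,k_5), S(h_3,k_5), S(h_1,k_6), S(h_2,k_6), S(h_3,k_6), S(k_4,k_6), S(k_5,k_6), S(h_1,k_7), S(h_2,k_7), S(h_3,k_7), S(k_4,k_7), S(k_5,k_7), S(k_6,k_7)) all reduce to 0 modulo the current basis, so we have a Gröbner basis.
Inter-reduce: drop elements whose leading term is divisible by another's, tail-reduce, and make monic.
Reduced Gröbner basis: {b**2 - 5/4*b*c - 20/3*b + 5/8*c + 10/3, c**2 + 16/3*c + 4/5, a + 6/5*b - 3/2*c - 8}.

Since the reduced bases disagree, the two ideals are not the same.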